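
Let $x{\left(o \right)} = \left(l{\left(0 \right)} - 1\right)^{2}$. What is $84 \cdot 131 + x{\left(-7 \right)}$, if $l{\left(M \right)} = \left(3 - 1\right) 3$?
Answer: $11029$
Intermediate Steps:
$l{\left(M \right)} = 6$ ($l{\left(M \right)} = 2 \cdot 3 = 6$)
$x{\left(o \right)} = 25$ ($x{\left(o \right)} = \left(6 - 1\right)^{2} = 5^{2} = 25$)
$84 \cdot 131 + x{\left(-7 \right)} = 84 \cdot 131 + 25 = 11004 + 25 = 11029$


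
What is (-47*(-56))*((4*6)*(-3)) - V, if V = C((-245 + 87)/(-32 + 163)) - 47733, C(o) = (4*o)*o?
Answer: -2433031987/17161 ≈ -1.4178e+5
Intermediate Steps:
C(o) = 4*o²
V = -819046157/17161 (V = 4*((-245 + 87)/(-32 + 163))² - 47733 = 4*(-158/131)² - 47733 = 4*(24964/17161) - 47733 = 99856/17161 - 47733 = -819046157/17161 ≈ -47727.)
(-47*(-56))*((4*6)*(-3)) - V = (-47*(-56))*((4*6)*(-3)) - 1*(-819046157/17161) = 2632*(24*(-3)) + 819046157/17161 = 2632*(-72) + 819046157/17161 = -189504 + 819046157/17161 = -2433031987/17161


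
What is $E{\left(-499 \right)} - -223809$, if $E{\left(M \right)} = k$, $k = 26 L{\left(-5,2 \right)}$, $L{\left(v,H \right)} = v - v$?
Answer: $223809$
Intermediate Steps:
$L{\left(v,H \right)} = 0$
$k = 0$ ($k = 26 \cdot 0 = 0$)
$E{\left(M \right)} = 0$
$E{\left(-499 \right)} - -223809 = 0 - -223809 = 0 + 223809 = 223809$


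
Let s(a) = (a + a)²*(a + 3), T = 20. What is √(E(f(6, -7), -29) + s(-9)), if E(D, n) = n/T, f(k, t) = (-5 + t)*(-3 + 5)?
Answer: I*√194545/10 ≈ 44.107*I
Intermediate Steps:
f(k, t) = -10 + 2*t (f(k, t) = (-5 + t)*2 = -10 + 2*t)
E(D, n) = n/20
s(a) = 4*a²*(3 + a) (s(a) = (2*a)²*(3 + a) = (4*a²)*(3 + a) = 4*a²*(3 + a))
√(E(f(6, -7), -29) + s(-9)) = √((1/20)*(-29) + 4*(-9)²*(3 - 9)) = √(-29/20 + 4*81*(-6)) = √(-29/20 - 1944) = √(-38909/20) = I*√194545/10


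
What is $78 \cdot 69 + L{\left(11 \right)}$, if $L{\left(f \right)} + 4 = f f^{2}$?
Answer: $6709$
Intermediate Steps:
$L{\left(f \right)} = -4 + f^{3}$ ($L{\left(f \right)} = -4 + f f^{2} = -4 + f^{3}$)
$78 \cdot 69 + L{\left(11 \right)} = 78 \cdot 69 - \left(4 - 11^{3}\right) = 5382 + \left(-4 + 1331\right) = 5382 + 1327 = 6709$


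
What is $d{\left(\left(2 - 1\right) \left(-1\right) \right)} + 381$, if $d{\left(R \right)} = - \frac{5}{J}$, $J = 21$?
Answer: $\frac{7996}{21} \approx 380.76$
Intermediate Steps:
$d{\left(R \right)} = - \frac{5}{21}$
$d{\left(\left(2 - 1\right) \left(-1\right) \right)} + 381 = - \frac{5}{21} + 381 = \frac{7996}{21}$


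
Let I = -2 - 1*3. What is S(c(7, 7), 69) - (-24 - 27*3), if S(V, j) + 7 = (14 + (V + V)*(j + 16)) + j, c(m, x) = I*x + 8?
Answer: -4409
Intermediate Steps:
I = -5 (I = -2 - 3 = -5)
c(m, x) = 8 - 5*x (c(m, x) = -5*x + 8 = 8 - 5*x)
S(V, j) = 7 + j + 2*V*(16 + j) (S(V, j) = -7 + ((14 + (V + V)*(j + 16)) + j) = -7 + ((14 + (2*V)*(16 + j)) + j) = -7 + ((14 + 2*V*(16 + j)) + j) = -7 + (14 + j + 2*V*(16 + j)) = 7 + j + 2*V*(16 + j))
S(c(7, 7), 69) - (-24 - 27*3) = (7 + 69 + 32*(8 - 5*7) + 2*(8 - 5*7)*69) - (-24 - 27*3) = (7 + 69 + 32*(8 - 35) + 2*(8 - 35)*69) - (-24 - 81) = (7 + 69 + 32*(-27) + 2*(-27)*69) - 1*(-105) = (7 + 69 - 864 - 3726) + 105 = -4514 + 105 = -4409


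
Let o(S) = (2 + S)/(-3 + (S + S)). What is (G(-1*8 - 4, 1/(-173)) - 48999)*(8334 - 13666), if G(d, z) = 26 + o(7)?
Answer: 2872316408/11 ≈ 2.6112e+8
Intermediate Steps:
o(S) = (2 + S)/(-3 + 2*S)
G(d, z) = 295/11 (G(d, z) = 26 + (2 + 7)/(-3 + 2*7) = 26 + 9/(-3 + 14) = 26 + 9/11 = 295/11)
(G(-1*8 - 4, 1/(-173)) - 48999)*(8334 - 13666) = (295/11 - 48999)*(8334 - 13666) = -538694/11*(-5332) = 2872316408/11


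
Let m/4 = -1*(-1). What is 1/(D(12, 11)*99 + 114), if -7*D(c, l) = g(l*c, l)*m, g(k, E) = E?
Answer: -7/3558 ≈ -0.0019674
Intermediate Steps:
m = 4 (m = 4*(-1*(-1)) = 4*1 = 4)
D(c, l) = -4*l/7 (D(c, l) = -l*4/7 = -4*l/7)
1/(D(12, 11)*99 + 114) = 1/(-4/7*11*99 + 114) = 1/(-44/7*99 + 114) = 1/(-4356/7 + 114) = 1/(-3558/7) = -7/3558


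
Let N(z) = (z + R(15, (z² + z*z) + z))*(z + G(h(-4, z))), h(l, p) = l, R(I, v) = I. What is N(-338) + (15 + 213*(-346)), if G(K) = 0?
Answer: 35491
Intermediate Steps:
N(z) = z*(15 + z) (N(z) = (z + 15)*(z + 0) = (15 + z)*z = z*(15 + z))
N(-338) + (15 + 213*(-346)) = -338*(15 - 338) + (15 + 213*(-346)) = -338*(-323) + (15 - 73698) = 109174 - 73683 = 35491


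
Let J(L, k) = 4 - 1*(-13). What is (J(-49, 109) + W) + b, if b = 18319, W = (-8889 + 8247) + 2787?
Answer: 20481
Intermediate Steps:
J(L, k) = 17 (J(L, k) = 4 + 13 = 17)
W = 2145 (W = -642 + 2787 = 2145)
(J(-49, 109) + W) + b = (17 + 2145) + 18319 = 2162 + 18319 = 20481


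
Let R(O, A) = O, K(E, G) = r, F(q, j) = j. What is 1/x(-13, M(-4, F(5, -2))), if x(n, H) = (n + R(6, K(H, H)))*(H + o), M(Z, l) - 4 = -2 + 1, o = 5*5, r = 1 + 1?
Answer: -1/196 ≈ -0.0051020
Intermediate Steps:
r = 2
K(E, G) = 2
o = 25
M(Z, l) = 3 (M(Z, l) = 4 + (-2 + 1) = 4 - 1 = 3)
x(n, H) = (6 + n)*(25 + H) (x(n, H) = (n + 6)*(H + 25) = (6 + n)*(25 + H))
1/x(-13, M(-4, F(5, -2))) = 1/(150 + 6*3 + 25*(-13) + 3*(-13)) = 1/(150 + 18 - 325 - 39) = 1/(-196) = -1/196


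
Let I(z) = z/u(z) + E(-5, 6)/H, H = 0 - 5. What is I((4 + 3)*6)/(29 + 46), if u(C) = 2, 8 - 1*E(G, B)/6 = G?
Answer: 9/125 ≈ 0.072000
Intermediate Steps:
E(G, B) = 48 - 6*G
H = -5
I(z) = -78/5 + z/2 (I(z) = z/2 + (48 - 6*(-5))/(-5) = z*(½) + (48 + 30)*(-⅕) = z/2 + 78*(-⅕) = z/2 - 78/5 = -78/5 + z/2)
I((4 + 3)*6)/(29 + 46) = (-78/5 + ((4 + 3)*6)/2)/(29 + 46) = (-78/5 + (7*6)/2)/75 = (-78/5 + (½)*42)/75 = (-78/5 + 21)/75 = (1/75)*(27/5) = 9/125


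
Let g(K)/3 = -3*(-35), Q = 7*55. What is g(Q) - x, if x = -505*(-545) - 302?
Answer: -274608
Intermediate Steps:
Q = 385
x = 274923 (x = 275225 - 302 = 274923)
g(K) = 315 (g(K) = 3*(-3*(-35)) = 3*105 = 315)
g(Q) - x = 315 - 1*274923 = 315 - 274923 = -274608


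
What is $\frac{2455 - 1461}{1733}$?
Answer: $\frac{994}{1733} \approx 0.57357$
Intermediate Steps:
$\frac{2455 - 1461}{1733} = 994 \cdot \frac{1}{1733} = \frac{994}{1733}$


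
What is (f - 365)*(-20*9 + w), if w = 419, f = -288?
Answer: -156067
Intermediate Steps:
(f - 365)*(-20*9 + w) = (-288 - 365)*(-20*9 + 419) = -653*(-180 + 419) = -653*239 = -156067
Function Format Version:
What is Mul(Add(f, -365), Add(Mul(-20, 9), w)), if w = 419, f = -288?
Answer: -156067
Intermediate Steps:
Mul(Add(f, -365), Add(Mul(-20, 9), w)) = Mul(Add(-288, -365), Add(Mul(-20, 9), 419)) = Mul(-653, Add(-180, 419)) = Mul(-653, 239) = -156067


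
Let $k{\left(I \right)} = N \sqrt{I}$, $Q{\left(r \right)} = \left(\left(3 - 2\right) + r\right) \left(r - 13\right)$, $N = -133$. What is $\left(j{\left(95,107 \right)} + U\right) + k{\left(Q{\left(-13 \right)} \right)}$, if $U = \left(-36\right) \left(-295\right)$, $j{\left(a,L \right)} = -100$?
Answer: $10520 - 266 \sqrt{78} \approx 8170.8$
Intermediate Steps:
$Q{\left(r \right)} = \left(1 + r\right) \left(-13 + r\right)$
$k{\left(I \right)} = - 133 \sqrt{I}$
$U = 10620$
$\left(j{\left(95,107 \right)} + U\right) + k{\left(Q{\left(-13 \right)} \right)} = \left(-100 + 10620\right) - 133 \sqrt{-13 + \left(-13\right)^{2} - -156} = 10520 - 133 \sqrt{-13 + 169 + 156} = 10520 - 133 \sqrt{312} = 10520 - 133 \cdot 2 \sqrt{78} = 10520 - 266 \sqrt{78}$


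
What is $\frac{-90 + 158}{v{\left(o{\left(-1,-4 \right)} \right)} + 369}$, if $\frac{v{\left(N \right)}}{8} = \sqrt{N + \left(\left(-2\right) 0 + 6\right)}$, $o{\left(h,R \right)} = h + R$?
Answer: $\frac{68}{377} \approx 0.18037$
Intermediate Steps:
$o{\left(h,R \right)} = R + h$
$v{\left(N \right)} = 8 \sqrt{6 + N}$ ($v{\left(N \right)} = 8 \sqrt{N + \left(\left(-2\right) 0 + 6\right)} = 8 \sqrt{N + \left(0 + 6\right)} = 8 \sqrt{N + 6} = 8 \sqrt{6 + N}$)
$\frac{-90 + 158}{v{\left(o{\left(-1,-4 \right)} \right)} + 369} = \frac{-90 + 158}{8 \sqrt{6 - 5} + 369} = \frac{68}{8 \sqrt{6 - 5} + 369} = \frac{68}{8 \sqrt{1} + 369} = \frac{68}{8 \cdot 1 + 369} = \frac{68}{8 + 369} = \frac{68}{377}$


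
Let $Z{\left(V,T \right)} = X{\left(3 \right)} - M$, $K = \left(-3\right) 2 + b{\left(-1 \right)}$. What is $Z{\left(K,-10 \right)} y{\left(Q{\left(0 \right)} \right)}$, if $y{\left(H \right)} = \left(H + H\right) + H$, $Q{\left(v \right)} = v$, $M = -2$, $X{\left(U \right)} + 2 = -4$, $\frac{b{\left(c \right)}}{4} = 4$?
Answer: $0$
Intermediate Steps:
$b{\left(c \right)} = 16$ ($b{\left(c \right)} = 4 \cdot 4 = 16$)
$X{\left(U \right)} = -6$ ($X{\left(U \right)} = -2 - 4 = -6$)
$y{\left(H \right)} = 3 H$ ($y{\left(H \right)} = 2 H + H = 3 H$)
$K = 10$ ($K = \left(-3\right) 2 + 16 = -6 + 16 = 10$)
$Z{\left(V,T \right)} = -4$ ($Z{\left(V,T \right)} = -6 - -2 = -6 + 2 = -4$)
$Z{\left(K,-10 \right)} y{\left(Q{\left(0 \right)} \right)} = - 4 \cdot 3 \cdot 0 = \left(-4\right) 0 = 0$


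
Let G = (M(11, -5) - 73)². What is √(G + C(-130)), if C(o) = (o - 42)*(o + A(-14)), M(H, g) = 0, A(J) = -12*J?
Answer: I*√1207 ≈ 34.742*I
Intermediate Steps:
C(o) = (-42 + o)*(168 + o) (C(o) = (o - 42)*(o - 12*(-14)) = (-42 + o)*(o + 168) = (-42 + o)*(168 + o))
G = 5329 (G = (0 - 73)² = (-73)² = 5329)
√(G + C(-130)) = √(5329 + (-7056 + (-130)² + 126*(-130))) = √(5329 + (-7056 + 16900 - 16380)) = √(5329 - 6536) = √(-1207) = I*√1207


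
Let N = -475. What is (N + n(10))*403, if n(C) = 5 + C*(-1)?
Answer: -193440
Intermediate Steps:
n(C) = 5 - C
(N + n(10))*403 = (-475 + (5 - 1*10))*403 = (-475 + (5 - 10))*403 = (-475 - 5)*403 = -480*403 = -193440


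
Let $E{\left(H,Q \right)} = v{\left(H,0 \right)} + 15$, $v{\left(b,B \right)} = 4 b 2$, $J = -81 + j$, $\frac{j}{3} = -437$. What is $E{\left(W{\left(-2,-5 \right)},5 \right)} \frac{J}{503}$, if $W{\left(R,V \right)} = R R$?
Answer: $- \frac{65424}{503} \approx -130.07$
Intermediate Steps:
$j = -1311$ ($j = 3 \left(-437\right) = -1311$)
$J = -1392$ ($J = -81 - 1311 = -1392$)
$v{\left(b,B \right)} = 8 b$
$W{\left(R,V \right)} = R^{2}$
$E{\left(H,Q \right)} = 15 + 8 H$ ($E{\left(H,Q \right)} = 8 H + 15 = 15 + 8 H$)
$E{\left(W{\left(-2,-5 \right)},5 \right)} \frac{J}{503} = \left(15 + 8 \left(-2\right)^{2}\right) \left(- \frac{1392}{503}\right) = \left(15 + 8 \cdot 4\right) \left(\left(-1392\right) \frac{1}{503}\right) = \left(15 + 32\right) \left(- \frac{1392}{503}\right) = 47 \left(- \frac{1392}{503}\right) = - \frac{65424}{503}$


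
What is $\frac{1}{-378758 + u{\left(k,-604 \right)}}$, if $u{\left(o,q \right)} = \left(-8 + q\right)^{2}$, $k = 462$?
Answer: $- \frac{1}{4214} \approx -0.0002373$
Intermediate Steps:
$\frac{1}{-378758 + u{\left(k,-604 \right)}} = \frac{1}{-378758 + \left(-8 - 604\right)^{2}} = \frac{1}{-378758 + \left(-612\right)^{2}} = \frac{1}{-378758 + 374544} = \frac{1}{-4214} = - \frac{1}{4214}$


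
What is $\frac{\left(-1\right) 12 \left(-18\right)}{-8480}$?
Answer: $- \frac{27}{1060} \approx -0.025472$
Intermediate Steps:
$\frac{\left(-1\right) 12 \left(-18\right)}{-8480} = \left(-12\right) \left(-18\right) \left(- \frac{1}{8480}\right) = 216 \left(- \frac{1}{8480}\right) = - \frac{27}{1060}$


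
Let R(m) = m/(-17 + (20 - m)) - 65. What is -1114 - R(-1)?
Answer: -4195/4 ≈ -1048.8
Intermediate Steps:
R(m) = -65 + m/(3 - m) (R(m) = m/(3 - m) - 65 = -65 + m/(3 - m))
-1114 - R(-1) = -1114 - 3*(65 - 22*(-1))/(-3 - 1) = -1114 - 3*(65 + 22)/(-4) = -1114 - 3*(-1)*87/4 = -1114 - 1*(-261/4) = -1114 + 261/4 = -4195/4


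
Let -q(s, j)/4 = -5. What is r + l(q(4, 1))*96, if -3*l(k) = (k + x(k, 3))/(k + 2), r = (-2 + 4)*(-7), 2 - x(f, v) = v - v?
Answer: -46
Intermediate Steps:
x(f, v) = 2 (x(f, v) = 2 - (v - v) = 2 - 1*0 = 2 + 0 = 2)
q(s, j) = 20 (q(s, j) = -4*(-5) = 20)
r = -14 (r = 2*(-7) = -14)
l(k) = -1/3 (l(k) = -(k + 2)/(3*(k + 2)) = -(2 + k)/(3*(2 + k)) = -1/3*1 = -1/3)
r + l(q(4, 1))*96 = -14 - 1/3*96 = -14 - 32 = -46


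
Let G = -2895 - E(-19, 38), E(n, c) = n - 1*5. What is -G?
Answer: 2871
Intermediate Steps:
E(n, c) = -5 + n (E(n, c) = n - 5 = -5 + n)
G = -2871 (G = -2895 - (-5 - 19) = -2895 - 1*(-24) = -2895 + 24 = -2871)
-G = -1*(-2871) = 2871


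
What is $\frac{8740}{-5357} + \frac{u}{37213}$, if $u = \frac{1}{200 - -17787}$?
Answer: $- \frac{531829183053}{325973562497} \approx -1.6315$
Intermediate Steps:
$u = \frac{1}{17987}$ ($u = \frac{1}{200 + 17787} = \frac{1}{17987} \approx 5.5596 \cdot 10^{-5}$)
$\frac{8740}{-5357} + \frac{u}{37213} = \frac{8740}{-5357} + \frac{1}{17987 \cdot 37213} = 8740 \left(- \frac{1}{5357}\right) + \frac{1}{17987} \cdot \frac{1}{37213} = - \frac{8740}{5357} + \frac{1}{669350231} = - \frac{531829183053}{325973562497}$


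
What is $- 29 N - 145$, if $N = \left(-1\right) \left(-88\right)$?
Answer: $-2697$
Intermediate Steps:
$N = 88$
$- 29 N - 145 = \left(-29\right) 88 - 145 = -2552 - 145 = -2697$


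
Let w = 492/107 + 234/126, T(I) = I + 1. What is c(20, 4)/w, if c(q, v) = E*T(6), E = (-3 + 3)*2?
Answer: 0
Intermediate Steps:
T(I) = 1 + I
E = 0 (E = 0*2 = 0)
c(q, v) = 0 (c(q, v) = 0*(1 + 6) = 0*7 = 0)
w = 4835/749 (w = 492*(1/107) + 234*(1/126) = 492/107 + 13/7 = 4835/749 ≈ 6.4553)
c(20, 4)/w = 0/(4835/749) = 0*(749/4835) = 0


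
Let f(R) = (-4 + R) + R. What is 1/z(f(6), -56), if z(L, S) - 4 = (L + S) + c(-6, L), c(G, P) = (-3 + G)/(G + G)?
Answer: -4/173 ≈ -0.023121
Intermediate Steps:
f(R) = -4 + 2*R
c(G, P) = (-3 + G)/(2*G) (c(G, P) = (-3 + G)/((2*G)) = (-3 + G)*(1/(2*G)) = (-3 + G)/(2*G))
z(L, S) = 19/4 + L + S (z(L, S) = 4 + ((L + S) + (1/2)*(-3 - 6)/(-6)) = 4 + ((L + S) + (1/2)*(-1/6)*(-9)) = 4 + ((L + S) + 3/4) = 4 + (3/4 + L + S) = 19/4 + L + S)
1/z(f(6), -56) = 1/(19/4 + (-4 + 2*6) - 56) = 1/(19/4 + (-4 + 12) - 56) = 1/(19/4 + 8 - 56) = 1/(-173/4) = -4/173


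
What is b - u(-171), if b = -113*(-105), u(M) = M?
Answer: 12036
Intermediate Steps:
b = 11865
b - u(-171) = 11865 - 1*(-171) = 11865 + 171 = 12036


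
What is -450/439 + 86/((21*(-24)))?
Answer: -132277/110628 ≈ -1.1957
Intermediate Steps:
-450/439 + 86/((21*(-24))) = -450*1/439 + 86/(-504) = -450/439 + 86*(-1/504) = -450/439 - 43/252 = -132277/110628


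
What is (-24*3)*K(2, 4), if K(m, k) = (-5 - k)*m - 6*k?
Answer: 3024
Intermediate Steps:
K(m, k) = -6*k + m*(-5 - k) (K(m, k) = m*(-5 - k) - 6*k = -6*k + m*(-5 - k))
(-24*3)*K(2, 4) = (-24*3)*(-6*4 - 5*2 - 1*4*2) = -72*(-24 - 10 - 8) = -72*(-42) = 3024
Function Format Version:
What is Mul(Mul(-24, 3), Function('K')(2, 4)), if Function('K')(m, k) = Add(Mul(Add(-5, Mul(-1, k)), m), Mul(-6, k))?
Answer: 3024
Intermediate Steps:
Function('K')(m, k) = Add(Mul(-6, k), Mul(m, Add(-5, Mul(-1, k)))) (Function('K')(m, k) = Add(Mul(m, Add(-5, Mul(-1, k))), Mul(-6, k)) = Add(Mul(-6, k), Mul(m, Add(-5, Mul(-1, k)))))
Mul(Mul(-24, 3), Function('K')(2, 4)) = Mul(Mul(-24, 3), Add(Mul(-6, 4), Mul(-5, 2), Mul(-1, 4, 2))) = Mul(-72, Add(-24, -10, -8)) = Mul(-72, -42) = 3024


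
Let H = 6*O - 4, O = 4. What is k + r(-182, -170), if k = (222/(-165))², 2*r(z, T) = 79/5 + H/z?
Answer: 5315727/550550 ≈ 9.6553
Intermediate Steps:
H = 20 (H = 6*4 - 4 = 24 - 4 = 20)
r(z, T) = 79/10 + 10/z (r(z, T) = (79/5 + 20/z)/2 = 79/10 + 10/z)
k = 5476/3025 (k = (222*(-1/165))² = (-74/55)² = 5476/3025 ≈ 1.8102)
k + r(-182, -170) = 5476/3025 + (79/10 + 10/(-182)) = 5476/3025 + (79/10 + 10*(-1/182)) = 5476/3025 + (79/10 - 5/91) = 5476/3025 + 7139/910 = 5315727/550550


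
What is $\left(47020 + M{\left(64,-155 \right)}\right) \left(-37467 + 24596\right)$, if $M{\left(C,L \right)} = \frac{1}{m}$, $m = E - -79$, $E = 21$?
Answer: $- \frac{60519454871}{100} \approx -6.0519 \cdot 10^{8}$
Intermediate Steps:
$m = 100$ ($m = 21 - -79 = 21 + 79 = 100$)
$M{\left(C,L \right)} = \frac{1}{100}$
$\left(47020 + M{\left(64,-155 \right)}\right) \left(-37467 + 24596\right) = \left(47020 + \frac{1}{100}\right) \left(-37467 + 24596\right) = \frac{4702001}{100} \left(-12871\right) = - \frac{60519454871}{100}$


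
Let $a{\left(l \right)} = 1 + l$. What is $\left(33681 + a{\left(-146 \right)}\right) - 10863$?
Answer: $22673$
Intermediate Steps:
$\left(33681 + a{\left(-146 \right)}\right) - 10863 = \left(33681 + \left(1 - 146\right)\right) - 10863 = \left(33681 - 145\right) - 10863 = 33536 - 10863 = 22673$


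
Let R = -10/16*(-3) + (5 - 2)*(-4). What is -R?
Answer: 81/8 ≈ 10.125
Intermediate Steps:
R = -81/8 (R = -10*1/16*(-3) + 3*(-4) = -5/8*(-3) - 12 = 15/8 - 12 = -81/8 ≈ -10.125)
-R = -1*(-81/8) = 81/8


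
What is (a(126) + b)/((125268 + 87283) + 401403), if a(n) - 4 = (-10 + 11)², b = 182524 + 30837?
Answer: 2481/7139 ≈ 0.34753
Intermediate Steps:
b = 213361
a(n) = 5 (a(n) = 4 + (-10 + 11)² = 4 + 1² = 4 + 1 = 5)
(a(126) + b)/((125268 + 87283) + 401403) = (5 + 213361)/((125268 + 87283) + 401403) = 213366/(212551 + 401403) = 213366/613954 = 213366*(1/613954) = 2481/7139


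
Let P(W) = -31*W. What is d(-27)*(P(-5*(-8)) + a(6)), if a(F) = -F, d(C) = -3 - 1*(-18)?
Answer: -18690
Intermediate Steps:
d(C) = 15 (d(C) = -3 + 18 = 15)
d(-27)*(P(-5*(-8)) + a(6)) = 15*(-(-155)*(-8) - 1*6) = 15*(-31*40 - 6) = 15*(-1240 - 6) = 15*(-1246) = -18690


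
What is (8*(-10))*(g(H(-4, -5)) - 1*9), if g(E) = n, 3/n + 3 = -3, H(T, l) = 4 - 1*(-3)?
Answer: 760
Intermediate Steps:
H(T, l) = 7 (H(T, l) = 4 + 3 = 7)
n = -1/2 (n = 3/(-3 - 3) = 3/(-6) = 3*(-1/6) = -1/2 ≈ -0.50000)
g(E) = -1/2
(8*(-10))*(g(H(-4, -5)) - 1*9) = (8*(-10))*(-1/2 - 1*9) = -80*(-1/2 - 9) = -80*(-19/2) = 760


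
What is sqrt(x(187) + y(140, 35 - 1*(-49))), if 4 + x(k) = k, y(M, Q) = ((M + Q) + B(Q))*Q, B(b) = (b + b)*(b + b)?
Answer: 3*sqrt(265535) ≈ 1545.9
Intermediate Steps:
B(b) = 4*b**2 (B(b) = (2*b)*(2*b) = 4*b**2)
y(M, Q) = Q*(M + Q + 4*Q**2) (y(M, Q) = ((M + Q) + 4*Q**2)*Q = (M + Q + 4*Q**2)*Q = Q*(M + Q + 4*Q**2))
x(k) = -4 + k
sqrt(x(187) + y(140, 35 - 1*(-49))) = sqrt((-4 + 187) + (35 - 1*(-49))*(140 + (35 - 1*(-49)) + 4*(35 - 1*(-49))**2)) = sqrt(183 + (35 + 49)*(140 + (35 + 49) + 4*(35 + 49)**2)) = sqrt(183 + 84*(140 + 84 + 4*84**2)) = sqrt(183 + 84*(140 + 84 + 4*7056)) = sqrt(183 + 84*(140 + 84 + 28224)) = sqrt(183 + 84*28448) = sqrt(183 + 2389632) = sqrt(2389815) = 3*sqrt(265535)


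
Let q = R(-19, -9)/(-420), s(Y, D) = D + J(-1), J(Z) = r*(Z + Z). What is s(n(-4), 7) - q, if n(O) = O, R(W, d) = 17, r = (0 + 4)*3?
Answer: -7123/420 ≈ -16.960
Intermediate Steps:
r = 12 (r = 4*3 = 12)
J(Z) = 24*Z (J(Z) = 12*(Z + Z) = 12*(2*Z) = 24*Z)
s(Y, D) = -24 + D (s(Y, D) = D + 24*(-1) = D - 24 = -24 + D)
q = -17/420 (q = 17/(-420) = 17*(-1/420) = -17/420 ≈ -0.040476)
s(n(-4), 7) - q = (-24 + 7) - 1*(-17/420) = -17 + 17/420 = -7123/420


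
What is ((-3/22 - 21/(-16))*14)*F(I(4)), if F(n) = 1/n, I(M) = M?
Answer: 1449/352 ≈ 4.1165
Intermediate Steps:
((-3/22 - 21/(-16))*14)*F(I(4)) = ((-3/22 - 21/(-16))*14)/4 = ((-3*1/22 - 21*(-1/16))*14)*(¼) = ((-3/22 + 21/16)*14)*(¼) = ((207/176)*14)*(¼) = (1449/88)*(¼) = 1449/352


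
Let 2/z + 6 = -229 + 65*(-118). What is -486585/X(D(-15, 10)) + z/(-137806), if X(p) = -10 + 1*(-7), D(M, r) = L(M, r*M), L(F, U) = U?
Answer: 15590132308576/544678215 ≈ 28623.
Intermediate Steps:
D(M, r) = M*r (D(M, r) = r*M = M*r)
z = -2/7905 (z = 2/(-6 + (-229 + 65*(-118))) = 2/(-6 + (-229 - 7670)) = 2/(-6 - 7899) = 2/(-7905) = 2*(-1/7905) = -2/7905 ≈ -0.00025300)
X(p) = -17 (X(p) = -10 - 7 = -17)
-486585/X(D(-15, 10)) + z/(-137806) = -486585/(-17) - 2/7905/(-137806) = -486585*(-1/17) - 2/7905*(-1/137806) = 486585/17 + 1/544678215 = 15590132308576/544678215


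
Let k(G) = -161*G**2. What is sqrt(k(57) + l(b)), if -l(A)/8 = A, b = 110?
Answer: I*sqrt(523969) ≈ 723.86*I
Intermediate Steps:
l(A) = -8*A
sqrt(k(57) + l(b)) = sqrt(-161*57**2 - 8*110) = sqrt(-161*3249 - 880) = sqrt(-523089 - 880) = sqrt(-523969) = I*sqrt(523969)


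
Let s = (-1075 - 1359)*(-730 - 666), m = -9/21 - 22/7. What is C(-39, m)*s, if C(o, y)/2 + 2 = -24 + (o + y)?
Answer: -3261949440/7 ≈ -4.6599e+8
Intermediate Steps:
m = -25/7 (m = -9*1/21 - 22*1/7 = -3/7 - 22/7 = -25/7 ≈ -3.5714)
s = 3397864 (s = -2434*(-1396) = 3397864)
C(o, y) = -52 + 2*o + 2*y (C(o, y) = -4 + 2*(-24 + (o + y)) = -4 + 2*(-24 + o + y) = -4 + (-48 + 2*o + 2*y) = -52 + 2*o + 2*y)
C(-39, m)*s = (-52 + 2*(-39) + 2*(-25/7))*3397864 = (-52 - 78 - 50/7)*3397864 = -960/7*3397864 = -3261949440/7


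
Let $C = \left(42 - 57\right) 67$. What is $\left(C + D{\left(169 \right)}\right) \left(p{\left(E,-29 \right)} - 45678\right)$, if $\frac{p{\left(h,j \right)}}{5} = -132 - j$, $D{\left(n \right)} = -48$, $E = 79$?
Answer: $48641229$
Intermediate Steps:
$p{\left(h,j \right)} = -660 - 5 j$ ($p{\left(h,j \right)} = 5 \left(-132 - j\right) = -660 - 5 j$)
$C = -1005$ ($C = \left(-15\right) 67 = -1005$)
$\left(C + D{\left(169 \right)}\right) \left(p{\left(E,-29 \right)} - 45678\right) = \left(-1005 - 48\right) \left(\left(-660 - -145\right) - 45678\right) = - 1053 \left(\left(-660 + 145\right) - 45678\right) = - 1053 \left(-515 - 45678\right) = \left(-1053\right) \left(-46193\right) = 48641229$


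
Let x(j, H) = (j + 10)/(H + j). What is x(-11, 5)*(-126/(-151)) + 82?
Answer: 12403/151 ≈ 82.139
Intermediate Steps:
x(j, H) = (10 + j)/(H + j)
x(-11, 5)*(-126/(-151)) + 82 = ((10 - 11)/(5 - 11))*(-126/(-151)) + 82 = (-1/(-6))*(-126*(-1/151)) + 82 = -1/6*(-1)*(126/151) + 82 = (1/6)*(126/151) + 82 = 21/151 + 82 = 12403/151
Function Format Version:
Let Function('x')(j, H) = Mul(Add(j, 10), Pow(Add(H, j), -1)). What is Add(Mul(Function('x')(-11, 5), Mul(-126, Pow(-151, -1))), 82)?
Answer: Rational(12403, 151) ≈ 82.139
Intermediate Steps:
Function('x')(j, H) = Mul(Pow(Add(H, j), -1), Add(10, j)) (Function('x')(j, H) = Mul(Add(10, j), Pow(Add(H, j), -1)) = Mul(Pow(Add(H, j), -1), Add(10, j)))
Add(Mul(Function('x')(-11, 5), Mul(-126, Pow(-151, -1))), 82) = Add(Mul(Mul(Pow(Add(5, -11), -1), Add(10, -11)), Mul(-126, Pow(-151, -1))), 82) = Add(Mul(Mul(Pow(-6, -1), -1), Mul(-126, Rational(-1, 151))), 82) = Add(Mul(Mul(Rational(-1, 6), -1), Rational(126, 151)), 82) = Add(Mul(Rational(1, 6), Rational(126, 151)), 82) = Add(Rational(21, 151), 82) = Rational(12403, 151)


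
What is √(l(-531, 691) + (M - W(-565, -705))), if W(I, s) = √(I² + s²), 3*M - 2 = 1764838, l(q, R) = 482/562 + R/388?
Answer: √(1748244341849383 - 74294404900*√1306)/54514 ≈ 766.41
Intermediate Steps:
l(q, R) = 241/281 + R/388 (l(q, R) = 482*(1/562) + R*(1/388) = 241/281 + R/388)
M = 588280 (M = ⅔ + (⅓)*1764838 = ⅔ + 1764838/3 = 588280)
√(l(-531, 691) + (M - W(-565, -705))) = √((241/281 + (1/388)*691) + (588280 - √((-565)² + (-705)²))) = √((241/281 + 691/388) + (588280 - √(319225 + 497025))) = √(287679/109028 + (588280 - √816250)) = √(287679/109028 + (588280 - 25*√1306)) = √(64139279519/109028 - 25*√1306)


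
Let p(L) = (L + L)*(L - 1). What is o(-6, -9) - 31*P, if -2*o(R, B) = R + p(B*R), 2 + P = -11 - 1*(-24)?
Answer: -3200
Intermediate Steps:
p(L) = 2*L*(-1 + L) (p(L) = (2*L)*(-1 + L) = 2*L*(-1 + L))
P = 11 (P = -2 + (-11 - 1*(-24)) = -2 + (-11 + 24) = -2 + 13 = 11)
o(R, B) = -R/2 - B*R*(-1 + B*R) (o(R, B) = -(R + 2*(B*R)*(-1 + B*R))/2 = -(R + 2*B*R*(-1 + B*R))/2 = -R/2 - B*R*(-1 + B*R))
o(-6, -9) - 31*P = -6*(-½ - 9 - 1*(-6)*(-9)²) - 31*11 = -6*(-½ - 9 - 1*(-6)*81) - 341 = -6*(-½ - 9 + 486) - 341 = -6*953/2 - 341 = -2859 - 341 = -3200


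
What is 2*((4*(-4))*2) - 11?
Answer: -75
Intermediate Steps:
2*((4*(-4))*2) - 11 = 2*(-16*2) - 11 = 2*(-32) - 11 = -64 - 11 = -75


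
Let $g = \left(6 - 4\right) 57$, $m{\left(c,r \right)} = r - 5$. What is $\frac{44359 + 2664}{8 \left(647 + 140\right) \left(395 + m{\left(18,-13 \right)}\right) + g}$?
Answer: $\frac{47023}{2373706} \approx 0.01981$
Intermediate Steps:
$m{\left(c,r \right)} = -5 + r$ ($m{\left(c,r \right)} = r - 5 = -5 + r$)
$g = 114$ ($g = 2 \cdot 57 = 114$)
$\frac{44359 + 2664}{8 \left(647 + 140\right) \left(395 + m{\left(18,-13 \right)}\right) + g} = \frac{44359 + 2664}{8 \left(647 + 140\right) \left(395 - 18\right) + 114} = \frac{47023}{8 \cdot 787 \left(395 - 18\right) + 114} = \frac{47023}{8 \cdot 787 \cdot 377 + 114} = \frac{47023}{8 \cdot 296699 + 114} = \frac{47023}{2373592 + 114} = \frac{47023}{2373706}$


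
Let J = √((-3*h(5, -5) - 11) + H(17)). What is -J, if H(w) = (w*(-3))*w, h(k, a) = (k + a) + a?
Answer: -I*√863 ≈ -29.377*I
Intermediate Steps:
h(k, a) = k + 2*a (h(k, a) = (a + k) + a = k + 2*a)
H(w) = -3*w² (H(w) = (-3*w)*w = -3*w²)
J = I*√863 (J = √((-3*(5 + 2*(-5)) - 11) - 3*17²) = √((-3*(5 - 10) - 11) - 3*289) = √((-3*(-5) - 11) - 867) = √((15 - 11) - 867) = √(4 - 867) = √(-863) = I*√863 ≈ 29.377*I)
-J = -I*√863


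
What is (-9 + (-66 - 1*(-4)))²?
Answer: 5041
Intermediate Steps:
(-9 + (-66 - 1*(-4)))² = (-9 + (-66 + 4))² = (-9 - 62)² = (-71)² = 5041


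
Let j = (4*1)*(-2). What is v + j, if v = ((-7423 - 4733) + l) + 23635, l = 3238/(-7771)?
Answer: 89137903/7771 ≈ 11471.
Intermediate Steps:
l = -3238/7771 (l = 3238*(-1/7771) = -3238/7771 ≈ -0.41668)
j = -8 (j = 4*(-2) = -8)
v = 89200071/7771 (v = ((-7423 - 4733) - 3238/7771) + 23635 = (-12156 - 3238/7771) + 23635 = -94467514/7771 + 23635 = 89200071/7771 ≈ 11479.)
v + j = 89200071/7771 - 8 = 89137903/7771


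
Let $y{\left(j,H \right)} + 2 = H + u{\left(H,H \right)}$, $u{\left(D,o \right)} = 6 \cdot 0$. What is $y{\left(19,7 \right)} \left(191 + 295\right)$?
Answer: $2430$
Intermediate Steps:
$u{\left(D,o \right)} = 0$
$y{\left(j,H \right)} = -2 + H$ ($y{\left(j,H \right)} = -2 + \left(H + 0\right) = -2 + H$)
$y{\left(19,7 \right)} \left(191 + 295\right) = \left(-2 + 7\right) \left(191 + 295\right) = 5 \cdot 486 = 2430$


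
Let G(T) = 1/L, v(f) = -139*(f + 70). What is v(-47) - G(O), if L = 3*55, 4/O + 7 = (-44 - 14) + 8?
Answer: -527506/165 ≈ -3197.0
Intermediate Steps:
v(f) = -9730 - 139*f (v(f) = -139*(70 + f) = -9730 - 139*f)
O = -4/57 (O = 4/(-7 + ((-44 - 14) + 8)) = 4/(-7 + (-58 + 8)) = 4/(-7 - 50) = 4/(-57) = 4*(-1/57) = -4/57 ≈ -0.070175)
L = 165
G(T) = 1/165
v(-47) - G(O) = (-9730 - 139*(-47)) - 1*1/165 = (-9730 + 6533) - 1/165 = -3197 - 1/165 = -527506/165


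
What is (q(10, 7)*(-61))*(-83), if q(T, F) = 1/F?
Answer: 5063/7 ≈ 723.29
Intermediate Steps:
q(T, F) = 1/F
(q(10, 7)*(-61))*(-83) = (-61/7)*(-83) = ((⅐)*(-61))*(-83) = -61/7*(-83) = 5063/7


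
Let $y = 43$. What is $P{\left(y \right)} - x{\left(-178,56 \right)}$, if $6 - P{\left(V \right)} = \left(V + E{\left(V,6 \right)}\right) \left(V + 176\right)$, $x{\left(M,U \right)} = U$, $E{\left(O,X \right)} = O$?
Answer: $-18884$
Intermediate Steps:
$P{\left(V \right)} = 6 - 2 V \left(176 + V\right)$ ($P{\left(V \right)} = 6 - \left(V + V\right) \left(V + 176\right) = 6 - 2 V \left(176 + V\right)$)
$P{\left(y \right)} - x{\left(-178,56 \right)} = \left(6 - 15136 - 2 \cdot 43^{2}\right) - 56 = \left(6 - 15136 - 3698\right) - 56 = -18828 - 56 = -18884$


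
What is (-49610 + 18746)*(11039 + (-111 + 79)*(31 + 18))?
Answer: -292312944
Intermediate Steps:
(-49610 + 18746)*(11039 + (-111 + 79)*(31 + 18)) = -30864*(11039 - 32*49) = -30864*(11039 - 1568) = -30864*9471 = -292312944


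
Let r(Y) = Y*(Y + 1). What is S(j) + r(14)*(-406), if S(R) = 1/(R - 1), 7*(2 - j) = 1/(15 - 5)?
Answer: -5882870/69 ≈ -85259.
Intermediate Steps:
j = 139/70 (j = 2 - 1/(7*(15 - 5)) = 2 - 1/7/10 = 2 - 1/7*1/10 = 2 - 1/70 = 139/70 ≈ 1.9857)
r(Y) = Y*(1 + Y)
S(R) = 1/(-1 + R)
S(j) + r(14)*(-406) = 1/(-1 + 139/70) + (14*(1 + 14))*(-406) = 1/(69/70) + (14*15)*(-406) = 70/69 + 210*(-406) = 70/69 - 85260 = -5882870/69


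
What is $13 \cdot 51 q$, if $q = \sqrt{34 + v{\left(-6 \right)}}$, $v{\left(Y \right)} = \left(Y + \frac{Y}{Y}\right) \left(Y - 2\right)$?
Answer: $663 \sqrt{74} \approx 5703.3$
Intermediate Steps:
$v{\left(Y \right)} = \left(1 + Y\right) \left(-2 + Y\right)$ ($v{\left(Y \right)} = \left(Y + 1\right) \left(-2 + Y\right) = \left(1 + Y\right) \left(-2 + Y\right)$)
$q = \sqrt{74}$ ($q = \sqrt{34 - \left(-4 - 36\right)} = \sqrt{34 + \left(-2 + 36 + 6\right)} = \sqrt{34 + 40} = \sqrt{74} \approx 8.6023$)
$13 \cdot 51 q = 13 \cdot 51 \sqrt{74} = 663 \sqrt{74}$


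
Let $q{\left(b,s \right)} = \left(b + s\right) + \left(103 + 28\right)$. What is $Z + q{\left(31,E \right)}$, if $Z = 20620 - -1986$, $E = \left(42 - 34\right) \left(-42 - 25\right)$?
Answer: $22232$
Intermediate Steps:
$E = -536$ ($E = \left(42 - 34\right) \left(-67\right) = 8 \left(-67\right) = -536$)
$q{\left(b,s \right)} = 131 + b + s$ ($q{\left(b,s \right)} = \left(b + s\right) + 131 = 131 + b + s$)
$Z = 22606$ ($Z = 20620 + 1986 = 22606$)
$Z + q{\left(31,E \right)} = 22606 + \left(131 + 31 - 536\right) = 22606 - 374 = 22232$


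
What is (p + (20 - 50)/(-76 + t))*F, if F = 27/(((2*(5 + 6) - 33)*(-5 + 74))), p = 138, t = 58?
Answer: -1257/253 ≈ -4.9684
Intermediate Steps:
F = -9/253 (F = 27/(((2*11 - 33)*69)) = 27/(((22 - 33)*69)) = 27/((-11*69)) = 27/(-759) = 27*(-1/759) = -9/253 ≈ -0.035573)
(p + (20 - 50)/(-76 + t))*F = (138 + (20 - 50)/(-76 + 58))*(-9/253) = (138 - 30/(-18))*(-9/253) = (138 - 30*(-1/18))*(-9/253) = (138 + 5/3)*(-9/253) = (419/3)*(-9/253) = -1257/253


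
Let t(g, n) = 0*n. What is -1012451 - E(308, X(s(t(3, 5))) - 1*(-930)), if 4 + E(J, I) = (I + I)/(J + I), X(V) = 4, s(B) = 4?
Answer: -628730521/621 ≈ -1.0124e+6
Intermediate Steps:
t(g, n) = 0
E(J, I) = -4 + 2*I/(I + J) (E(J, I) = -4 + (I + I)/(J + I) = -4 + (2*I)/(I + J) = -4 + 2*I/(I + J))
-1012451 - E(308, X(s(t(3, 5))) - 1*(-930)) = -1012451 - 2*(-(4 - 1*(-930)) - 2*308)/((4 - 1*(-930)) + 308) = -1012451 - 2*(-(4 + 930) - 616)/((4 + 930) + 308) = -1012451 - 2*(-1*934 - 616)/(934 + 308) = -1012451 - 2*(-934 - 616)/1242 = -1012451 - 2*(-1550)/1242 = -1012451 - 1*(-1550/621) = -1012451 + 1550/621 = -628730521/621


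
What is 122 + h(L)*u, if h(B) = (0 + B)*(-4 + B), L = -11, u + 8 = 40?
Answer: 5402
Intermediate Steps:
u = 32 (u = -8 + 40 = 32)
h(B) = B*(-4 + B)
122 + h(L)*u = 122 - 11*(-4 - 11)*32 = 122 - 11*(-15)*32 = 122 + 165*32 = 122 + 5280 = 5402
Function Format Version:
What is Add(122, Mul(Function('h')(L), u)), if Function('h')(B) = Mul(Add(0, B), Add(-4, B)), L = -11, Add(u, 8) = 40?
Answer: 5402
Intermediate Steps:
u = 32 (u = Add(-8, 40) = 32)
Function('h')(B) = Mul(B, Add(-4, B))
Add(122, Mul(Function('h')(L), u)) = Add(122, Mul(Mul(-11, Add(-4, -11)), 32)) = Add(122, Mul(Mul(-11, -15), 32)) = Add(122, Mul(165, 32)) = Add(122, 5280) = 5402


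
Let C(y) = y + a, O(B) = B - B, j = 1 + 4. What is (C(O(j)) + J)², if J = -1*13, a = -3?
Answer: 256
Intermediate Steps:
j = 5
O(B) = 0
C(y) = -3 + y (C(y) = y - 3 = -3 + y)
J = -13
(C(O(j)) + J)² = ((-3 + 0) - 13)² = (-3 - 13)² = (-16)² = 256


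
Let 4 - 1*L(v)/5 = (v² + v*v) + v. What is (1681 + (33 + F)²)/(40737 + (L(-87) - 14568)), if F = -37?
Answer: -1697/49066 ≈ -0.034586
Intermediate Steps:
L(v) = 20 - 10*v² - 5*v (L(v) = 20 - 5*((v² + v*v) + v) = 20 - 5*((v² + v²) + v) = 20 - 5*(2*v² + v) = 20 - 5*(v + 2*v²) = 20 + (-10*v² - 5*v) = 20 - 10*v² - 5*v)
(1681 + (33 + F)²)/(40737 + (L(-87) - 14568)) = (1681 + (33 - 37)²)/(40737 + ((20 - 10*(-87)² - 5*(-87)) - 14568)) = (1681 + (-4)²)/(40737 + ((20 - 10*7569 + 435) - 14568)) = (1681 + 16)/(40737 + ((20 - 75690 + 435) - 14568)) = 1697/(40737 + (-75235 - 14568)) = 1697/(40737 - 89803) = 1697/(-49066) = 1697*(-1/49066) = -1697/49066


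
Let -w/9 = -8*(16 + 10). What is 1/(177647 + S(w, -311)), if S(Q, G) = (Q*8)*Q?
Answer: 1/28212719 ≈ 3.5445e-8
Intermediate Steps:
w = 1872 (w = -(-72)*(16 + 10) = -(-72)*26 = -9*(-208) = 1872)
S(Q, G) = 8*Q² (S(Q, G) = (8*Q)*Q = 8*Q²)
1/(177647 + S(w, -311)) = 1/(177647 + 8*1872²) = 1/(177647 + 8*3504384) = 1/(177647 + 28035072) = 1/28212719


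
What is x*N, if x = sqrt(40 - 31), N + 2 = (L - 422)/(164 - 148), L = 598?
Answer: 27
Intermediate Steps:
N = 9 (N = -2 + (598 - 422)/(164 - 148) = -2 + 176/16 = -2 + 176*(1/16) = -2 + 11 = 9)
x = 3 (x = sqrt(9) = 3)
x*N = 3*9 = 27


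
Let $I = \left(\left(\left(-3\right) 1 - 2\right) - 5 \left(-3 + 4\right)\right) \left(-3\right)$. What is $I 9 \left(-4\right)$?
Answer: $-1080$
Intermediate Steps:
$I = 30$ ($I = \left(\left(-3 - 2\right) - 5\right) \left(-3\right) = \left(-5 - 5\right) \left(-3\right) = \left(-10\right) \left(-3\right) = 30$)
$I 9 \left(-4\right) = 30 \cdot 9 \left(-4\right) = 30 \left(-36\right) = -1080$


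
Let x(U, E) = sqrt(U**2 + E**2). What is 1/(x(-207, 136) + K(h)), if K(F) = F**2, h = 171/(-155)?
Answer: -702515025/35407517304544 + 577200625*sqrt(61345)/35407517304544 ≈ 0.0040177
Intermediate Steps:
x(U, E) = sqrt(E**2 + U**2)
h = -171/155 (h = 171*(-1/155) = -171/155 ≈ -1.1032)
1/(x(-207, 136) + K(h)) = 1/(sqrt(136**2 + (-207)**2) + (-171/155)**2) = 1/(sqrt(18496 + 42849) + 29241/24025) = 1/(sqrt(61345) + 29241/24025) = 1/(29241/24025 + sqrt(61345))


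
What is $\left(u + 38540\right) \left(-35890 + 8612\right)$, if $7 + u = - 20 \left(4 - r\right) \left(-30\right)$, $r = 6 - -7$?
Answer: $-903801974$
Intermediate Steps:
$r = 13$ ($r = 6 + 7 = 13$)
$u = -5407$ ($u = -7 + - 20 \left(4 - 13\right) \left(-30\right) = -7 + \left(-20\right) \left(-9\right) \left(-30\right) = -7 + 180 \left(-30\right) = -7 - 5400 = -5407$)
$\left(u + 38540\right) \left(-35890 + 8612\right) = \left(-5407 + 38540\right) \left(-35890 + 8612\right) = 33133 \left(-27278\right) = -903801974$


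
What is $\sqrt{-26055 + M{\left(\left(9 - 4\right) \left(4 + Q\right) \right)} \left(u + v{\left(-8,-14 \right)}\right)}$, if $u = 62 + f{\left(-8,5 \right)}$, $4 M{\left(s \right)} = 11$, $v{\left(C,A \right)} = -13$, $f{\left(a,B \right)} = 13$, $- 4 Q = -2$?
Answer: $\frac{i \sqrt{103538}}{2} \approx 160.89 i$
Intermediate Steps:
$Q = \frac{1}{2}$ ($Q = \left(- \frac{1}{4}\right) \left(-2\right) = \frac{1}{2} \approx 0.5$)
$M{\left(s \right)} = \frac{11}{4}$ ($M{\left(s \right)} = \frac{1}{4} \cdot 11 = \frac{11}{4}$)
$u = 75$ ($u = 62 + 13 = 75$)
$\sqrt{-26055 + M{\left(\left(9 - 4\right) \left(4 + Q\right) \right)} \left(u + v{\left(-8,-14 \right)}\right)} = \sqrt{-26055 + \frac{11 \left(75 - 13\right)}{4}} = \sqrt{-26055 + \frac{11}{4} \cdot 62} = \sqrt{-26055 + \frac{341}{2}} = \sqrt{- \frac{51769}{2}} = \frac{i \sqrt{103538}}{2}$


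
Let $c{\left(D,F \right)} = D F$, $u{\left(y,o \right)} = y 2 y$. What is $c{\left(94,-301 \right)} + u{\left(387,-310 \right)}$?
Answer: $271244$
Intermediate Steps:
$u{\left(y,o \right)} = 2 y^{2}$ ($u{\left(y,o \right)} = 2 y y = 2 y^{2}$)
$c{\left(94,-301 \right)} + u{\left(387,-310 \right)} = 94 \left(-301\right) + 2 \cdot 387^{2} = -28294 + 2 \cdot 149769 = -28294 + 299538 = 271244$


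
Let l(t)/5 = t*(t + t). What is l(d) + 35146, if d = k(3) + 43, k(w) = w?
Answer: 56306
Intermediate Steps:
d = 46 (d = 3 + 43 = 46)
l(t) = 10*t**2 (l(t) = 5*(t*(t + t)) = 5*(t*(2*t)) = 5*(2*t**2) = 10*t**2)
l(d) + 35146 = 10*46**2 + 35146 = 10*2116 + 35146 = 21160 + 35146 = 56306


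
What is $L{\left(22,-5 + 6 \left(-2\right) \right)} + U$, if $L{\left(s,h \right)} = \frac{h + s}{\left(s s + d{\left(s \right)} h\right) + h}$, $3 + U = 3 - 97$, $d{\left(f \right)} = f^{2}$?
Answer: $- \frac{752822}{7761} \approx -97.001$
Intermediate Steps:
$U = -97$ ($U = -3 + \left(3 - 97\right) = -3 - 94 = -97$)
$L{\left(s,h \right)} = \frac{h + s}{h + s^{2} + h s^{2}}$ ($L{\left(s,h \right)} = \frac{h + s}{\left(s s + s^{2} h\right) + h} = \frac{h + s}{\left(s^{2} + h s^{2}\right) + h} = \frac{h + s}{h + s^{2} + h s^{2}}$)
$L{\left(22,-5 + 6 \left(-2\right) \right)} + U = \frac{\left(-5 + 6 \left(-2\right)\right) + 22}{\left(-5 + 6 \left(-2\right)\right) + 22^{2} + \left(-5 + 6 \left(-2\right)\right) 22^{2}} - 97 = \frac{\left(-5 - 12\right) + 22}{\left(-5 - 12\right) + 484 + \left(-5 - 12\right) 484} - 97 = \frac{-17 + 22}{-17 + 484 - 8228} - 97 = \frac{1}{-17 + 484 - 8228} \cdot 5 - 97 = \frac{1}{-7761} \cdot 5 - 97 = \left(- \frac{1}{7761}\right) 5 - 97 = - \frac{5}{7761} - 97 = - \frac{752822}{7761}$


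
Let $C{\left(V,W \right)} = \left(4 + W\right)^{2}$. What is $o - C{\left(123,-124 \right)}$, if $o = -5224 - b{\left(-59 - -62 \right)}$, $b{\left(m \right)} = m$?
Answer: $-19627$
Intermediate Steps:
$o = -5227$ ($o = -5224 - \left(-59 - -62\right) = -5224 - \left(-59 + 62\right) = -5224 - 3 = -5227$)
$o - C{\left(123,-124 \right)} = -5227 - \left(4 - 124\right)^{2} = -5227 - \left(-120\right)^{2} = -5227 - 14400 = -19627$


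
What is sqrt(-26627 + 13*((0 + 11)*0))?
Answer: I*sqrt(26627) ≈ 163.18*I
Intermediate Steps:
sqrt(-26627 + 13*((0 + 11)*0)) = sqrt(-26627 + 13*(11*0)) = sqrt(-26627 + 13*0) = sqrt(-26627 + 0) = sqrt(-26627) = I*sqrt(26627)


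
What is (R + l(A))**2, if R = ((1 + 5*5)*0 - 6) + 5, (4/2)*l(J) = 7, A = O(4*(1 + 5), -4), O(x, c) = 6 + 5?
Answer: 25/4 ≈ 6.2500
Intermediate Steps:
O(x, c) = 11
A = 11
l(J) = 7/2 (l(J) = (1/2)*7 = 7/2)
R = -1 (R = ((1 + 25)*0 - 6) + 5 = (26*0 - 6) + 5 = (0 - 6) + 5 = -6 + 5 = -1)
(R + l(A))**2 = (-1 + 7/2)**2 = (5/2)**2 = 25/4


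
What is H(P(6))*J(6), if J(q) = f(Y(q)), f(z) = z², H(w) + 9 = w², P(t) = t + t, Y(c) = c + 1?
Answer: 6615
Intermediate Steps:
Y(c) = 1 + c
P(t) = 2*t
H(w) = -9 + w²
J(q) = (1 + q)²
H(P(6))*J(6) = (-9 + (2*6)²)*(1 + 6)² = (-9 + 12²)*7² = (-9 + 144)*49 = 135*49 = 6615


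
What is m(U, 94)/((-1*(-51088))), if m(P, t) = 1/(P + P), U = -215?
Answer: -1/21967840 ≈ -4.5521e-8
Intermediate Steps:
m(P, t) = 1/(2*P)
m(U, 94)/((-1*(-51088))) = ((½)/(-215))/((-1*(-51088))) = ((½)*(-1/215))/51088 = -1/430*1/51088 = -1/21967840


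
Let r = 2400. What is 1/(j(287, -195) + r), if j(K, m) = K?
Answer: 1/2687 ≈ 0.00037216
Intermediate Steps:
1/(j(287, -195) + r) = 1/(287 + 2400) = 1/2687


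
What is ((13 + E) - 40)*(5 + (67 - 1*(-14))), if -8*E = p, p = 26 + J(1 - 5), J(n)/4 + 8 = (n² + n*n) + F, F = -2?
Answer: -7095/2 ≈ -3547.5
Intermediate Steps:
J(n) = -40 + 8*n² (J(n) = -32 + 4*((n² + n*n) - 2) = -32 + 4*((n² + n²) - 2) = -32 + 4*(2*n² - 2) = -32 + 4*(-2 + 2*n²) = -32 + (-8 + 8*n²) = -40 + 8*n²)
p = 114 (p = 26 + (-40 + 8*(1 - 5)²) = 26 + (-40 + 8*(-4)²) = 26 + (-40 + 8*16) = 26 + (-40 + 128) = 26 + 88 = 114)
E = -57/4 (E = -⅛*114 = -57/4 ≈ -14.250)
((13 + E) - 40)*(5 + (67 - 1*(-14))) = ((13 - 57/4) - 40)*(5 + (67 - 1*(-14))) = (-5/4 - 40)*(5 + (67 + 14)) = -165*(5 + 81)/4 = -165/4*86 = -7095/2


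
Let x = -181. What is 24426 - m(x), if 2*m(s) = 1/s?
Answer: 8842213/362 ≈ 24426.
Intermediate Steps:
m(s) = 1/(2*s)
24426 - m(x) = 24426 - 1/(2*(-181)) = 24426 - (-1)/(2*181) = 24426 - 1*(-1/362) = 24426 + 1/362 = 8842213/362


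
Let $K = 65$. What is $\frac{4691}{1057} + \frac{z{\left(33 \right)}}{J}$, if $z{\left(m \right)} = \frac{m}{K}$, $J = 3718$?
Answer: $\frac{103064441}{23222290} \approx 4.4382$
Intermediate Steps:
$z{\left(m \right)} = \frac{m}{65}$
$\frac{4691}{1057} + \frac{z{\left(33 \right)}}{J} = \frac{4691}{1057} + \frac{\frac{1}{65} \cdot 33}{3718} = 4691 \cdot \frac{1}{1057} + \frac{33}{65} \cdot \frac{1}{3718} = \frac{4691}{1057} + \frac{3}{21970} = \frac{103064441}{23222290}$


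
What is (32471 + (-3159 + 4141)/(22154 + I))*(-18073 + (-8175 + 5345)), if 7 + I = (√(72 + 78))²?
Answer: -15133915582707/22297 ≈ -6.7874e+8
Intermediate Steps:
I = 143 (I = -7 + (√(72 + 78))² = -7 + (√150)² = -7 + (5*√6)² = -7 + 150 = 143)
(32471 + (-3159 + 4141)/(22154 + I))*(-18073 + (-8175 + 5345)) = (32471 + (-3159 + 4141)/(22154 + 143))*(-18073 + (-8175 + 5345)) = (32471 + 982/22297)*(-18073 - 2830) = (32471 + 982*(1/22297))*(-20903) = (32471 + 982/22297)*(-20903) = (724006869/22297)*(-20903) = -15133915582707/22297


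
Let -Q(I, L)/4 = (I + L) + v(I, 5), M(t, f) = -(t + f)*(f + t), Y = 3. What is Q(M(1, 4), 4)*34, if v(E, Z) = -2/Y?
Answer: 8840/3 ≈ 2946.7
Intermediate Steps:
v(E, Z) = -⅔ (v(E, Z) = -2/3 = -2*⅓ = -⅔)
M(t, f) = -(f + t)² (M(t, f) = -(f + t)*(f + t) = -(f + t)²)
Q(I, L) = 8/3 - 4*I - 4*L (Q(I, L) = -4*((I + L) - ⅔) = -4*(-⅔ + I + L) = 8/3 - 4*I - 4*L)
Q(M(1, 4), 4)*34 = (8/3 - (-4)*(4 + 1)² - 4*4)*34 = (8/3 - (-4)*5² - 16)*34 = (8/3 - (-4)*25 - 16)*34 = (8/3 - 4*(-25) - 16)*34 = (8/3 + 100 - 16)*34 = (260/3)*34 = 8840/3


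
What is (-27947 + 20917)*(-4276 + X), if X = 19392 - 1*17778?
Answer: 18713860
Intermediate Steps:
X = 1614 (X = 19392 - 17778 = 1614)
(-27947 + 20917)*(-4276 + X) = (-27947 + 20917)*(-4276 + 1614) = -7030*(-2662) = 18713860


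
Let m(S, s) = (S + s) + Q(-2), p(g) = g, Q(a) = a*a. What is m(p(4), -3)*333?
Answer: 1665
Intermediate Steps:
Q(a) = a**2
m(S, s) = 4 + S + s (m(S, s) = (S + s) + (-2)**2 = (S + s) + 4 = 4 + S + s)
m(p(4), -3)*333 = (4 + 4 - 3)*333 = 5*333 = 1665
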